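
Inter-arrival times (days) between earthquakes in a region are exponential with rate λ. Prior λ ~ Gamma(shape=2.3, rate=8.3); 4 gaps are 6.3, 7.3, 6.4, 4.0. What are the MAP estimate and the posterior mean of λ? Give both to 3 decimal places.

MAP: 0.164. Posterior mean: 0.195.

Σ times = 24.0. Posterior: Gamma(shape = 2.3+4 = 6.3, rate = 8.3+24.0 = 32.3).
Mode = (α−1)/β = 5.3/32.3 = 0.164.
Mean = α/β = 6.3/32.3 = 0.195.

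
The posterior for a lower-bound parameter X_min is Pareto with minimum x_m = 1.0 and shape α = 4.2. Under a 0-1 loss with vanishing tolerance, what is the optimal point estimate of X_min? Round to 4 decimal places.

1.0000

The Pareto density is strictly decreasing on [x_m, ∞), so the mode is x_m = 1.0000.
Mean = α·x_m/(α−1) = 4.2·1.0/3.2 = 1.3125.
This is the posterior mode — the MAP estimate.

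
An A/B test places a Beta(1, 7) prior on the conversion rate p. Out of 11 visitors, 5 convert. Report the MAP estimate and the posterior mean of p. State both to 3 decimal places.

Posterior: Beta(1+5, 7+6) = Beta(6, 13).
Mode = (6−1)/(6+13−2) = 5/17 = 0.294.
Mean = 6/(6+13) = 6/19 = 0.316.

MAP: 0.294. Posterior mean: 0.316.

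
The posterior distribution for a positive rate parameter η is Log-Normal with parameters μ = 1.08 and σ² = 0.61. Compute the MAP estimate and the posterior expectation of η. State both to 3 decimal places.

MAP = 1.600; posterior mean = 3.995

Mode = exp(μ − σ²) = exp(0.47) = 1.600.
Mean = exp(μ + σ²/2) = exp(1.385) = 3.995.
Right-skewed posterior ⇒ mode < mean.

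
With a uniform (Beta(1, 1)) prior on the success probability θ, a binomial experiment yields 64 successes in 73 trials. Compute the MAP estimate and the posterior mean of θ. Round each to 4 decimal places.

Posterior: Beta(1+64, 1+9) = Beta(65, 10).
Mode = (65−1)/(65+10−2) = 64/73 = 0.8767.
Mean = 65/(65+10) = 65/75 = 0.8667.

MAP = 0.8767, posterior mean = 0.8667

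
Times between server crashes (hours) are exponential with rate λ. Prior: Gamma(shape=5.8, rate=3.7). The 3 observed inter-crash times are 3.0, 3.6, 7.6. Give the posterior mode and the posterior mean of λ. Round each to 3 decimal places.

Σ times = 14.2. Posterior: Gamma(shape = 5.8+3 = 8.8, rate = 3.7+14.2 = 17.9).
Mode = (α−1)/β = 7.8/17.9 = 0.436.
Mean = α/β = 8.8/17.9 = 0.492.

MAP: 0.436. Posterior mean: 0.492.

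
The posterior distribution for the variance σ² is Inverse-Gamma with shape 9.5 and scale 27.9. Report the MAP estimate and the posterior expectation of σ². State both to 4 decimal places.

σ²_MAP = 2.6571, E[σ²|data] = 3.2824

Mode = β/(α+1) = 27.9/10.5 = 2.6571.
Mean = β/(α−1) = 27.9/8.5 = 3.2824.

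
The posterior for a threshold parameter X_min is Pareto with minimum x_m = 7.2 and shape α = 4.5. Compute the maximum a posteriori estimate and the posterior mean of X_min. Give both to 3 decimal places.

MAP = 7.200, posterior mean = 9.257

The Pareto density is strictly decreasing on [x_m, ∞), so the mode is x_m = 7.200.
Mean = α·x_m/(α−1) = 4.5·7.2/3.5 = 9.257.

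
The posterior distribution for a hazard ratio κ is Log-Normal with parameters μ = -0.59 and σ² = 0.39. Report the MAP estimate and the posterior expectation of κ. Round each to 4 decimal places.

Mode = exp(μ − σ²) = exp(-0.98) = 0.3753.
Mean = exp(μ + σ²/2) = exp(-0.395) = 0.6737.
The posterior is right-skewed, so the mean exceeds the mode.

κ_MAP = 0.3753, E[κ|data] = 0.6737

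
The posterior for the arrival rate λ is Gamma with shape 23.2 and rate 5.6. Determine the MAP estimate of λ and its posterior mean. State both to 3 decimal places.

λ_MAP = 3.964, E[λ|data] = 4.143

Mode = (α−1)/β = 22.2/5.6 = 3.964.
Mean = α/β = 23.2/5.6 = 4.143.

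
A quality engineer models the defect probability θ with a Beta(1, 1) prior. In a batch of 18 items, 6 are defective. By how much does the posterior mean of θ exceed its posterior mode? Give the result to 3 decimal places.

Posterior: Beta(1+6, 1+12) = Beta(7, 13).
Mode = (7−1)/(7+13−2) = 6/18 = 0.333.
With a flat prior the MAP equals the MLE, 6/18.
Mean = 7/(7+13) = 7/20 = 0.350.
Difference = 0.350 − 0.333 = 0.017.

0.017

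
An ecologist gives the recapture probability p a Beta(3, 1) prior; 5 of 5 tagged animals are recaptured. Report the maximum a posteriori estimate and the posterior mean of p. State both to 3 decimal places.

Posterior: Beta(3+5, 1+0) = Beta(8, 1).
Since β = 1 ≤ 1 and α > 1, the Beta density is monotone increasing on [0,1]; the mode is at 1.
Mean = 8/(8+1) = 0.889.
The mean is pulled below the mode by the posterior's left skew.

MAP = 1.000, posterior mean = 0.889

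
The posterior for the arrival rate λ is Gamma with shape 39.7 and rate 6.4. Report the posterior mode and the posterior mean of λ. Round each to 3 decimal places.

Mode = (α−1)/β = 38.7/6.4 = 6.047.
Mean = α/β = 39.7/6.4 = 6.203.

MAP = 6.047, posterior mean = 6.203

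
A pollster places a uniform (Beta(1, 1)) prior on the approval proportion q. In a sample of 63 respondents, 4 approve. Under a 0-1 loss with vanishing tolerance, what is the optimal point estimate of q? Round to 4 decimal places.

0.0635

Posterior: Beta(1+4, 1+59) = Beta(5, 60).
Mode = (5−1)/(5+60−2) = 4/63 = 0.0635.
With a flat prior the MAP equals the MLE, 4/63.
Mean = 5/(5+60) = 5/65 = 0.0769.
This is the posterior mode — the MAP estimate.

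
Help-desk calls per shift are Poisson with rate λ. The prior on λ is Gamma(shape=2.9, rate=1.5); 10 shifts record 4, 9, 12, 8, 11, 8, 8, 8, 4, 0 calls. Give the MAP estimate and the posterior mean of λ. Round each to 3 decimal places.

Σ counts = 72. Posterior: Gamma(shape = 2.9+72 = 74.9, rate = 1.5+10 = 11.5).
Mode = (α−1)/β = 73.9/11.5 = 6.426.
Mean = α/β = 74.9/11.5 = 6.513.

MAP estimate = 6.426, posterior mean = 6.513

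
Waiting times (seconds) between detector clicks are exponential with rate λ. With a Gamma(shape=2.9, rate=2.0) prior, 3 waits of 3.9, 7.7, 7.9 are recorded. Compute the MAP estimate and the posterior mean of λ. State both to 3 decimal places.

MAP = 0.228; posterior mean = 0.274

Σ times = 19.5. Posterior: Gamma(shape = 2.9+3 = 5.9, rate = 2.0+19.5 = 21.5).
Mode = (α−1)/β = 4.9/21.5 = 0.228.
Mean = α/β = 5.9/21.5 = 0.274.
Right-skewed posterior ⇒ mode < mean.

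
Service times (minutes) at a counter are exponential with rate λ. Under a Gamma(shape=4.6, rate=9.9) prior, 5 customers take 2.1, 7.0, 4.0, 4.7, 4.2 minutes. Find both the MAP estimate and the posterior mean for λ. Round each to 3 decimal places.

Σ times = 22.0. Posterior: Gamma(shape = 4.6+5 = 9.6, rate = 9.9+22.0 = 31.9).
Mode = (α−1)/β = 8.6/31.9 = 0.270.
Mean = α/β = 9.6/31.9 = 0.301.

MAP = 0.270; posterior mean = 0.301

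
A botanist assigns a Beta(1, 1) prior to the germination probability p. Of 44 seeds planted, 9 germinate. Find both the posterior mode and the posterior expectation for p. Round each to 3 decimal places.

p_MAP = 0.205, E[p|data] = 0.217

Posterior: Beta(1+9, 1+35) = Beta(10, 36).
Mode = (10−1)/(10+36−2) = 9/44 = 0.205.
Mean = 10/(10+36) = 10/46 = 0.217.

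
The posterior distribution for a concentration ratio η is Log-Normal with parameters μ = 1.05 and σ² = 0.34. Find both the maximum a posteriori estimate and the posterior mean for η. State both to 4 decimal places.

Mode = exp(μ − σ²) = exp(0.71) = 2.0340.
Mean = exp(μ + σ²/2) = exp(1.220) = 3.3872.
Right-skewed posterior ⇒ mode < mean.

maximum a posteriori estimate = 2.0340, posterior mean = 3.3872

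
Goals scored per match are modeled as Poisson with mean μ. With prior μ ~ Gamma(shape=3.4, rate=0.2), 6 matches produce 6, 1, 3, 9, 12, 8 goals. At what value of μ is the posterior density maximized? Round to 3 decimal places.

6.677

Σ counts = 39. Posterior: Gamma(shape = 3.4+39 = 42.4, rate = 0.2+6 = 6.2).
Mode = (α−1)/β = 41.4/6.2 = 6.677.
Mean = α/β = 42.4/6.2 = 6.839.
This is the posterior mode — the MAP estimate.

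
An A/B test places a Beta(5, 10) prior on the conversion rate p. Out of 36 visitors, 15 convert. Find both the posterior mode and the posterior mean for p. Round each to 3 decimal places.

Posterior: Beta(5+15, 10+21) = Beta(20, 31).
Mode = (20−1)/(20+31−2) = 19/49 = 0.388.
Mean = 20/(20+31) = 20/51 = 0.392.

MAP = 0.388, posterior mean = 0.392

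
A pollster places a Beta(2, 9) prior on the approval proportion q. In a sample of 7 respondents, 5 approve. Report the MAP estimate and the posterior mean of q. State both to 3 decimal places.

Posterior: Beta(2+5, 9+2) = Beta(7, 11).
Mode = (7−1)/(7+11−2) = 6/16 = 0.375.
Mean = 7/(7+11) = 7/18 = 0.389.
The mean is pulled above the mode by the posterior's right skew.

MAP = 0.375, posterior mean = 0.389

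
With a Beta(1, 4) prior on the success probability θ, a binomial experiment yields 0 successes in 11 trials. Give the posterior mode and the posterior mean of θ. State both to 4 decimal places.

MAP: 0.0000. Posterior mean: 0.0625.

Posterior: Beta(1+0, 4+11) = Beta(1, 15).
Since α = 1 ≤ 1 and β > 1, the Beta density is monotone decreasing on [0,1]; the mode is at 0.
Mean = 1/(1+15) = 0.0625.
The mean is pulled above the mode by the posterior's right skew.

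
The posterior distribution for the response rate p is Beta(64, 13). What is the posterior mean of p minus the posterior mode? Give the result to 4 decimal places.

-0.0088

Mode = (64−1)/(64+13−2) = 63/75 = 0.8400.
Mean = 64/(64+13) = 64/77 = 0.8312.
Difference = 0.8312 − 0.8400 = -0.0088.
Mode > mean: the posterior has a left tail.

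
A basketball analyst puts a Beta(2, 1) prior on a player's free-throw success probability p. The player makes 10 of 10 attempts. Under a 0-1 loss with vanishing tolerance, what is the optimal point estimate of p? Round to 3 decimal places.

1.000

Posterior: Beta(2+10, 1+0) = Beta(12, 1).
Since β = 1 ≤ 1 and α > 1, the Beta density is monotone increasing on [0,1]; the mode is at 1.
Mean = 12/(12+1) = 0.923.
This is the posterior mode — the MAP estimate.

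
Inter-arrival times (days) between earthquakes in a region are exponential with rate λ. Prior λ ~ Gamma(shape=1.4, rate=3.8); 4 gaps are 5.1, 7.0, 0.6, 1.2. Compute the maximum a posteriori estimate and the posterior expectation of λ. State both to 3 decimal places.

Σ times = 13.9. Posterior: Gamma(shape = 1.4+4 = 5.4, rate = 3.8+13.9 = 17.7).
Mode = (α−1)/β = 4.4/17.7 = 0.249.
Mean = α/β = 5.4/17.7 = 0.305.
Mean > mode: the posterior has a right tail.

MAP = 0.249, posterior mean = 0.305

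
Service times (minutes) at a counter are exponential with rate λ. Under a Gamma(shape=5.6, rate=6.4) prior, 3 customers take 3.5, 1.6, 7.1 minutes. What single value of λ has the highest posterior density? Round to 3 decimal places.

Σ times = 12.2. Posterior: Gamma(shape = 5.6+3 = 8.6, rate = 6.4+12.2 = 18.6).
Mode = (α−1)/β = 7.6/18.6 = 0.409.
Mean = α/β = 8.6/18.6 = 0.462.
This is the posterior mode — the MAP estimate.

0.409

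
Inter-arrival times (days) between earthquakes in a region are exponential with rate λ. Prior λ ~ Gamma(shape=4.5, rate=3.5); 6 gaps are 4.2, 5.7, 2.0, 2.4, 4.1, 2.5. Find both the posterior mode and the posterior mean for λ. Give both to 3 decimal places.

Σ times = 20.9. Posterior: Gamma(shape = 4.5+6 = 10.5, rate = 3.5+20.9 = 24.4).
Mode = (α−1)/β = 9.5/24.4 = 0.389.
Mean = α/β = 10.5/24.4 = 0.430.
The mean is pulled above the mode by the posterior's right skew.

MAP = 0.389, posterior mean = 0.430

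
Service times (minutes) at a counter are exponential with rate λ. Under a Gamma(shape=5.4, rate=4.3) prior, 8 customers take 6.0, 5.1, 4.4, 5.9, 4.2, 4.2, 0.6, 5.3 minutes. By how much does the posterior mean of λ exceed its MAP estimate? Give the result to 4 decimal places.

0.0250

Σ times = 35.7. Posterior: Gamma(shape = 5.4+8 = 13.4, rate = 4.3+35.7 = 40.0).
Mode = (α−1)/β = 12.4/40.0 = 0.3100.
Mean = α/β = 13.4/40.0 = 0.3350.
Difference = 0.3350 − 0.3100 = 0.0250.
Right-skewed posterior ⇒ mode < mean.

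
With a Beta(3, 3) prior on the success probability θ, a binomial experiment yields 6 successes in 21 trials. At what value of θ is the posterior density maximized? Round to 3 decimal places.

0.320

Posterior: Beta(3+6, 3+15) = Beta(9, 18).
Mode = (9−1)/(9+18−2) = 8/25 = 0.320.
Mean = 9/(9+18) = 9/27 = 0.333.
This is the posterior mode — the MAP estimate.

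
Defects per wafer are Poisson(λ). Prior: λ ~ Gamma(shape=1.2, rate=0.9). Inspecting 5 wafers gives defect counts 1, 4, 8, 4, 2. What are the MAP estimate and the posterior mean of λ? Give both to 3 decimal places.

Σ counts = 19. Posterior: Gamma(shape = 1.2+19 = 20.2, rate = 0.9+5 = 5.9).
Mode = (α−1)/β = 19.2/5.9 = 3.254.
Mean = α/β = 20.2/5.9 = 3.424.

MAP = 3.254, posterior mean = 3.424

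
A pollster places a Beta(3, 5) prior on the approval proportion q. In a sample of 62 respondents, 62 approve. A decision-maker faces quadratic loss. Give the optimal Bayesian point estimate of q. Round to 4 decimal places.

Posterior: Beta(3+62, 5+0) = Beta(65, 5).
Mode = (65−1)/(65+5−2) = 64/68 = 0.9412.
Mean = 65/(65+5) = 65/70 = 0.9286.
Quadratic loss ⇒ the optimal estimator is the posterior mean.

0.9286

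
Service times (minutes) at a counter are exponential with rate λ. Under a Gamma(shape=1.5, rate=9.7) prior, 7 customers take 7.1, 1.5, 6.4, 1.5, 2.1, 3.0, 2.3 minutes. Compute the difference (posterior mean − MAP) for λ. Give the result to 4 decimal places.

Σ times = 23.9. Posterior: Gamma(shape = 1.5+7 = 8.5, rate = 9.7+23.9 = 33.6).
Mode = (α−1)/β = 7.5/33.6 = 0.2232.
Mean = α/β = 8.5/33.6 = 0.2530.
Difference = 0.2530 − 0.2232 = 0.0298.
Right-skewed posterior ⇒ mode < mean.

0.0298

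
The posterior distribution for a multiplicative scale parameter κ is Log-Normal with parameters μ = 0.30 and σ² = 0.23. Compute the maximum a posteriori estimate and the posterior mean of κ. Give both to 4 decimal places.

Mode = exp(μ − σ²) = exp(0.07) = 1.0725.
Mean = exp(μ + σ²/2) = exp(0.415) = 1.5144.
Right-skewed posterior ⇒ mode < mean.

MAP: 1.0725. Posterior mean: 1.5144.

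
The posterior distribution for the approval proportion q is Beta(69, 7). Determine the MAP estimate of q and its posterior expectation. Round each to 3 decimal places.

q_MAP = 0.919, E[q|data] = 0.908

Mode = (69−1)/(69+7−2) = 68/74 = 0.919.
Mean = 69/(69+7) = 69/76 = 0.908.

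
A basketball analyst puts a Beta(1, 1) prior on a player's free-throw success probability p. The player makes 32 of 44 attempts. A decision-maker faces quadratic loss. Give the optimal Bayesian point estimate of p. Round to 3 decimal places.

Posterior: Beta(1+32, 1+12) = Beta(33, 13).
Mode = (33−1)/(33+13−2) = 32/44 = 0.727.
Mean = 33/(33+13) = 33/46 = 0.717.
Quadratic loss ⇒ the optimal estimator is the posterior mean.

0.717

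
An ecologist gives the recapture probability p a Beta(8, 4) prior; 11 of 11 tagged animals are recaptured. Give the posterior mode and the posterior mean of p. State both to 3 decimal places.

Posterior: Beta(8+11, 4+0) = Beta(19, 4).
Mode = (19−1)/(19+4−2) = 18/21 = 0.857.
Mean = 19/(19+4) = 19/23 = 0.826.

MAP = 0.857; posterior mean = 0.826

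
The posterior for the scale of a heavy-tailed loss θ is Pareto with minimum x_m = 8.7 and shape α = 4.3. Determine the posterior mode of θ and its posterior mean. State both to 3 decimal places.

The Pareto density is strictly decreasing on [x_m, ∞), so the mode is x_m = 8.700.
Mean = α·x_m/(α−1) = 4.3·8.7/3.3 = 11.336.

MAP = 8.700; posterior mean = 11.336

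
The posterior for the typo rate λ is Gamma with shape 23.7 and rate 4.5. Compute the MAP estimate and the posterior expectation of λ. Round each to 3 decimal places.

Mode = (α−1)/β = 22.7/4.5 = 5.044.
Mean = α/β = 23.7/4.5 = 5.267.
The mean is pulled above the mode by the posterior's right skew.

MAP estimate = 5.044, posterior expectation = 5.267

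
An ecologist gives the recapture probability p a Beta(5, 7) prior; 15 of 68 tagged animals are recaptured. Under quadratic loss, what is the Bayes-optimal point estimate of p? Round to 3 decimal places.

Posterior: Beta(5+15, 7+53) = Beta(20, 60).
Mode = (20−1)/(20+60−2) = 19/78 = 0.244.
Mean = 20/(20+60) = 20/80 = 0.250.
Quadratic loss ⇒ the optimal estimator is the posterior mean.

0.250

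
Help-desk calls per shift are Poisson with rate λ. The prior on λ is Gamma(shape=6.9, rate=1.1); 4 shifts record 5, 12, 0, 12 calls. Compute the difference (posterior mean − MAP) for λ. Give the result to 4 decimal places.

Σ counts = 29. Posterior: Gamma(shape = 6.9+29 = 35.9, rate = 1.1+4 = 5.1).
Mode = (α−1)/β = 34.9/5.1 = 6.8431.
Mean = α/β = 35.9/5.1 = 7.0392.
Difference = 7.0392 − 6.8431 = 0.1961.
Right-skewed posterior ⇒ mode < mean.

0.1961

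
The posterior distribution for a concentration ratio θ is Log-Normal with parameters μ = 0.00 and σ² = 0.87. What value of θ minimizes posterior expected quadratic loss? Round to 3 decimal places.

Mode = exp(μ − σ²) = exp(-0.87) = 0.419.
Mean = exp(μ + σ²/2) = exp(0.435) = 1.545.
Quadratic loss ⇒ the optimal estimator is the posterior mean.

1.545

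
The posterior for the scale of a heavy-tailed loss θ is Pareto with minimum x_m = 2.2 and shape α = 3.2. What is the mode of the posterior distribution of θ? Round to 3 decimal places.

The Pareto density is strictly decreasing on [x_m, ∞), so the mode is x_m = 2.200.
Mean = α·x_m/(α−1) = 3.2·2.2/2.2 = 3.200.
This is the posterior mode — the MAP estimate.

2.200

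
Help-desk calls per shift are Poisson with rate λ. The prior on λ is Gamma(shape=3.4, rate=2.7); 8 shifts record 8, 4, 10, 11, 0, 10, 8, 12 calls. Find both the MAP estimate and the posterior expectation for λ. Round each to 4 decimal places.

MAP: 6.1121. Posterior mean: 6.2056.

Σ counts = 63. Posterior: Gamma(shape = 3.4+63 = 66.4, rate = 2.7+8 = 10.7).
Mode = (α−1)/β = 65.4/10.7 = 6.1121.
Mean = α/β = 66.4/10.7 = 6.2056.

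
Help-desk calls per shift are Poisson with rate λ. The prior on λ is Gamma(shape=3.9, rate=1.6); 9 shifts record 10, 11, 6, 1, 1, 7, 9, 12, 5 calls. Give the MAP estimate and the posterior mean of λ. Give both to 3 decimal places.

MAP = 6.123, posterior mean = 6.217

Σ counts = 62. Posterior: Gamma(shape = 3.9+62 = 65.9, rate = 1.6+9 = 10.6).
Mode = (α−1)/β = 64.9/10.6 = 6.123.
Mean = α/β = 65.9/10.6 = 6.217.
Right-skewed posterior ⇒ mode < mean.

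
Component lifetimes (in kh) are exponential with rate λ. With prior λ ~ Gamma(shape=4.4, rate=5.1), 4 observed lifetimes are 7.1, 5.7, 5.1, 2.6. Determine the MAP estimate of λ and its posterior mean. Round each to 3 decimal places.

Σ times = 20.5. Posterior: Gamma(shape = 4.4+4 = 8.4, rate = 5.1+20.5 = 25.6).
Mode = (α−1)/β = 7.4/25.6 = 0.289.
Mean = α/β = 8.4/25.6 = 0.328.

λ_MAP = 0.289, E[λ|data] = 0.328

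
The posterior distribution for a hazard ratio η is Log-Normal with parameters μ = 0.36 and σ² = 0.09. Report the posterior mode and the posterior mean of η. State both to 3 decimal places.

η_MAP = 1.310, E[η|data] = 1.499

Mode = exp(μ − σ²) = exp(0.27) = 1.310.
Mean = exp(μ + σ²/2) = exp(0.405) = 1.499.
Mean > mode: the posterior has a right tail.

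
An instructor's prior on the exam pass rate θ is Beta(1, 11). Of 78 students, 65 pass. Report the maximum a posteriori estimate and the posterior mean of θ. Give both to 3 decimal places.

MAP = 0.739, posterior mean = 0.733

Posterior: Beta(1+65, 11+13) = Beta(66, 24).
Mode = (66−1)/(66+24−2) = 65/88 = 0.739.
Mean = 66/(66+24) = 66/90 = 0.733.
The posterior is left-skewed, so the mode exceeds the mean.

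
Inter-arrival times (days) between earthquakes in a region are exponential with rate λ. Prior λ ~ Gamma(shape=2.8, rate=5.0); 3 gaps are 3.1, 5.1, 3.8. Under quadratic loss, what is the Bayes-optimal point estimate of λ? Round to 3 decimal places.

0.341

Σ times = 12.0. Posterior: Gamma(shape = 2.8+3 = 5.8, rate = 5.0+12.0 = 17.0).
Mode = (α−1)/β = 4.8/17.0 = 0.282.
Mean = α/β = 5.8/17.0 = 0.341.
Quadratic loss ⇒ the optimal estimator is the posterior mean.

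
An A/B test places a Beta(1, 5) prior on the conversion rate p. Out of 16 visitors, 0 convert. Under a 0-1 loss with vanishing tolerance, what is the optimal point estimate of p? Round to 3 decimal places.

0.000

Posterior: Beta(1+0, 5+16) = Beta(1, 21).
Since α = 1 ≤ 1 and β > 1, the Beta density is monotone decreasing on [0,1]; the mode is at 0.
Mean = 1/(1+21) = 0.045.
This is the posterior mode — the MAP estimate.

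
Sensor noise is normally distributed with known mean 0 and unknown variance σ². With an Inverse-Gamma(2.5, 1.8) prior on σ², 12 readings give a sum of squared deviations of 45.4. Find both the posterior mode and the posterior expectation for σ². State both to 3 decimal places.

Posterior: Inverse-Gamma(shape = 2.5+12/2 = 8.5, scale = 1.8+45.4/2 = 24.5).
Mode = β/(α+1) = 24.5/9.5 = 2.579.
Mean = β/(α−1) = 24.5/7.5 = 3.267.

posterior mode = 2.579, posterior expectation = 3.267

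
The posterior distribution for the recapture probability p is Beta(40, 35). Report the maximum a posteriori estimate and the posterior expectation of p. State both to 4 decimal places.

maximum a posteriori estimate = 0.5342, posterior expectation = 0.5333

Mode = (40−1)/(40+35−2) = 39/73 = 0.5342.
Mean = 40/(40+35) = 40/75 = 0.5333.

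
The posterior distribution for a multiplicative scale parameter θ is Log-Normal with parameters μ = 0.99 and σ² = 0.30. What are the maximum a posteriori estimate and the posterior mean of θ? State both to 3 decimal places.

Mode = exp(μ − σ²) = exp(0.69) = 1.994.
Mean = exp(μ + σ²/2) = exp(1.140) = 3.127.

MAP: 1.994. Posterior mean: 3.127.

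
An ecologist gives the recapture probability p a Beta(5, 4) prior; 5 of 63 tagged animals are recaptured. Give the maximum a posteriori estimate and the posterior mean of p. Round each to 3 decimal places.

MAP = 0.129, posterior mean = 0.139

Posterior: Beta(5+5, 4+58) = Beta(10, 62).
Mode = (10−1)/(10+62−2) = 9/70 = 0.129.
Mean = 10/(10+62) = 10/72 = 0.139.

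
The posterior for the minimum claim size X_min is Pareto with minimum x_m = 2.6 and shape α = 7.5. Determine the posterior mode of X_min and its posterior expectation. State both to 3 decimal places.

The Pareto density is strictly decreasing on [x_m, ∞), so the mode is x_m = 2.600.
Mean = α·x_m/(α−1) = 7.5·2.6/6.5 = 3.000.

X_min_MAP = 2.600, E[X_min|data] = 3.000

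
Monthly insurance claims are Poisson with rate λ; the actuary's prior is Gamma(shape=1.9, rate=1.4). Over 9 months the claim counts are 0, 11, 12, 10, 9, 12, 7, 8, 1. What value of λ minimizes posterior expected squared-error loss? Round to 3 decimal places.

6.913

Σ counts = 70. Posterior: Gamma(shape = 1.9+70 = 71.9, rate = 1.4+9 = 10.4).
Mode = (α−1)/β = 70.9/10.4 = 6.817.
Mean = α/β = 71.9/10.4 = 6.913.
Squared-error loss ⇒ the optimal estimator is the posterior mean.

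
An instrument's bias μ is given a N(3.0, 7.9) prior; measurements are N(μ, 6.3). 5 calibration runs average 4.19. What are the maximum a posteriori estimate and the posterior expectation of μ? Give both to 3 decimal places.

Posterior for μ is Normal. Precision-weighted mean: (1/7.9·3.0 + 5/6.3·4.19) / (1/7.9 + 5/6.3) = 4.026.
A Normal posterior is symmetric, so mode = mean.

MAP = 4.026; posterior mean = 4.026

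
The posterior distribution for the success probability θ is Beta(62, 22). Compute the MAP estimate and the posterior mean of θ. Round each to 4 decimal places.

Mode = (62−1)/(62+22−2) = 61/82 = 0.7439.
Mean = 62/(62+22) = 62/84 = 0.7381.

MAP: 0.7439. Posterior mean: 0.7381.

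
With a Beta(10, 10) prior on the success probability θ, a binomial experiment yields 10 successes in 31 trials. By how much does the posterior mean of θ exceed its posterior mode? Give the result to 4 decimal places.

Posterior: Beta(10+10, 10+21) = Beta(20, 31).
Mode = (20−1)/(20+31−2) = 19/49 = 0.3878.
Mean = 20/(20+31) = 20/51 = 0.3922.
Difference = 0.3922 − 0.3878 = 0.0044.

0.0044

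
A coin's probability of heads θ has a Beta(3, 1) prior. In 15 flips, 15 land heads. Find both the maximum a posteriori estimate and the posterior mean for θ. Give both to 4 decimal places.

Posterior: Beta(3+15, 1+0) = Beta(18, 1).
Since β = 1 ≤ 1 and α > 1, the Beta density is monotone increasing on [0,1]; the mode is at 1.
Mean = 18/(18+1) = 0.9474.

MAP = 1.0000; posterior mean = 0.9474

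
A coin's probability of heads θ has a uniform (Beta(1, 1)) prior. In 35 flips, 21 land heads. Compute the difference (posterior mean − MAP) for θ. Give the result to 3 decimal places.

Posterior: Beta(1+21, 1+14) = Beta(22, 15).
Mode = (22−1)/(22+15−2) = 21/35 = 0.600.
With a flat prior the MAP equals the MLE, 21/35.
Mean = 22/(22+15) = 22/37 = 0.595.
Difference = 0.595 − 0.600 = -0.005.

-0.005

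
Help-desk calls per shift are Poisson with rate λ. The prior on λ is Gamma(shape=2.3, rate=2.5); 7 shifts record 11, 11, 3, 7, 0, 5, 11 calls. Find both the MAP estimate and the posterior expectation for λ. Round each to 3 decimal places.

MAP: 5.189. Posterior mean: 5.295.

Σ counts = 48. Posterior: Gamma(shape = 2.3+48 = 50.3, rate = 2.5+7 = 9.5).
Mode = (α−1)/β = 49.3/9.5 = 5.189.
Mean = α/β = 50.3/9.5 = 5.295.
Right-skewed posterior ⇒ mode < mean.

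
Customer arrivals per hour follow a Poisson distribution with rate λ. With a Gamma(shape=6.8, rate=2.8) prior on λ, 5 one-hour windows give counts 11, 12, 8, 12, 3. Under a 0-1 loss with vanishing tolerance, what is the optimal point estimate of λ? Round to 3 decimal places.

Σ counts = 46. Posterior: Gamma(shape = 6.8+46 = 52.8, rate = 2.8+5 = 7.8).
Mode = (α−1)/β = 51.8/7.8 = 6.641.
Mean = α/β = 52.8/7.8 = 6.769.
This is the posterior mode — the MAP estimate.

6.641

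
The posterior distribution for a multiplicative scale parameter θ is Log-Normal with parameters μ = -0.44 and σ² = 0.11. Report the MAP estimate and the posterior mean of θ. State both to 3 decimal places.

Mode = exp(μ − σ²) = exp(-0.55) = 0.577.
Mean = exp(μ + σ²/2) = exp(-0.385) = 0.680.
The mean is pulled above the mode by the posterior's right skew.

MAP estimate = 0.577, posterior mean = 0.680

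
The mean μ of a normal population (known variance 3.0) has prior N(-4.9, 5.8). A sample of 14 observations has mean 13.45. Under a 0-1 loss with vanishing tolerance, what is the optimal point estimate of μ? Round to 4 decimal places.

12.7962

Posterior for μ is Normal. Precision-weighted mean: (1/5.8·-4.9 + 14/3.0·13.45) / (1/5.8 + 14/3.0) = 12.7962.
A Normal posterior is symmetric, so mode = mean.
This is the posterior mode — the MAP estimate.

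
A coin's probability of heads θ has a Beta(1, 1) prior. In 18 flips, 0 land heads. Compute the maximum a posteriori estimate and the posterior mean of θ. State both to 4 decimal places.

Posterior: Beta(1+0, 1+18) = Beta(1, 19).
Since α = 1 ≤ 1 and β > 1, the Beta density is monotone decreasing on [0,1]; the mode is at 0.
Mean = 1/(1+19) = 0.0500.

MAP: 0.0000. Posterior mean: 0.0500.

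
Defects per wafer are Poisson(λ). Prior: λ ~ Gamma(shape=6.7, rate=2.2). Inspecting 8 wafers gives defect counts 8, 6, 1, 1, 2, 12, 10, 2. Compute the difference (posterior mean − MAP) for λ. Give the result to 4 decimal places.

Σ counts = 42. Posterior: Gamma(shape = 6.7+42 = 48.7, rate = 2.2+8 = 10.2).
Mode = (α−1)/β = 47.7/10.2 = 4.6765.
Mean = α/β = 48.7/10.2 = 4.7745.
Difference = 4.7745 − 4.6765 = 0.0980.

0.0980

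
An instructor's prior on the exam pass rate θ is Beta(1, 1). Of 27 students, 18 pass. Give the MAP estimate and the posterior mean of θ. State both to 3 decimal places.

MAP = 0.667; posterior mean = 0.655

Posterior: Beta(1+18, 1+9) = Beta(19, 10).
Mode = (19−1)/(19+10−2) = 18/27 = 0.667.
Mean = 19/(19+10) = 19/29 = 0.655.
The mean is pulled below the mode by the posterior's left skew.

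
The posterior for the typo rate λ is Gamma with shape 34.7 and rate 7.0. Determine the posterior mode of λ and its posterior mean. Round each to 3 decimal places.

MAP: 4.814. Posterior mean: 4.957.

Mode = (α−1)/β = 33.7/7.0 = 4.814.
Mean = α/β = 34.7/7.0 = 4.957.
The mean is pulled above the mode by the posterior's right skew.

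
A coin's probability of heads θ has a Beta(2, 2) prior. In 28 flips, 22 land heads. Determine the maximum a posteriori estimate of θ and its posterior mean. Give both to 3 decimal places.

MAP: 0.767. Posterior mean: 0.750.

Posterior: Beta(2+22, 2+6) = Beta(24, 8).
Mode = (24−1)/(24+8−2) = 23/30 = 0.767.
Mean = 24/(24+8) = 24/32 = 0.750.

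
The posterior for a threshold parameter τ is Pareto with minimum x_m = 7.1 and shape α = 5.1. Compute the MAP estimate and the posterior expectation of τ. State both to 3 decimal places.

The Pareto density is strictly decreasing on [x_m, ∞), so the mode is x_m = 7.100.
Mean = α·x_m/(α−1) = 5.1·7.1/4.1 = 8.832.
Right-skewed posterior ⇒ mode < mean.

MAP = 7.100; posterior mean = 8.832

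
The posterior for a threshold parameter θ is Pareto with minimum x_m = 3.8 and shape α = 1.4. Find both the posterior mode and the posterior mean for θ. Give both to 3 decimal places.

MAP: 3.800. Posterior mean: 13.300.

The Pareto density is strictly decreasing on [x_m, ∞), so the mode is x_m = 3.800.
Mean = α·x_m/(α−1) = 1.4·3.8/0.4 = 13.300.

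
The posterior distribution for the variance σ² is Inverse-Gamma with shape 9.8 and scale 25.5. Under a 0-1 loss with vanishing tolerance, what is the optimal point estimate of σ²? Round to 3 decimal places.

2.361

Mode = β/(α+1) = 25.5/10.8 = 2.361.
Mean = β/(α−1) = 25.5/8.8 = 2.898.
This is the posterior mode — the MAP estimate.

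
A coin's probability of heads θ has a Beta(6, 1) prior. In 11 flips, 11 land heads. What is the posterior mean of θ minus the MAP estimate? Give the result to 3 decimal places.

-0.056

Posterior: Beta(6+11, 1+0) = Beta(17, 1).
Since β = 1 ≤ 1 and α > 1, the Beta density is monotone increasing on [0,1]; the mode is at 1.
Mean = 17/(17+1) = 0.944.
Difference = 0.944 − 1.000 = -0.056.
The mean is pulled below the mode by the posterior's left skew.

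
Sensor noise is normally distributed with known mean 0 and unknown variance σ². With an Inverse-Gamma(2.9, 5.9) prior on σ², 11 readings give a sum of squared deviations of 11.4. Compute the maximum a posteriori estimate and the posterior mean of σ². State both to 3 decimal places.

maximum a posteriori estimate = 1.234, posterior mean = 1.568

Posterior: Inverse-Gamma(shape = 2.9+11/2 = 8.4, scale = 5.9+11.4/2 = 11.6).
Mode = β/(α+1) = 11.6/9.4 = 1.234.
Mean = β/(α−1) = 11.6/7.4 = 1.568.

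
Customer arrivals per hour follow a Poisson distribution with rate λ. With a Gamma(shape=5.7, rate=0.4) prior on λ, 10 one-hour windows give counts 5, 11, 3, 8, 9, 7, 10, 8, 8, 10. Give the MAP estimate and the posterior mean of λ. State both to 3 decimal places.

MAP estimate = 8.048, posterior mean = 8.144

Σ counts = 79. Posterior: Gamma(shape = 5.7+79 = 84.7, rate = 0.4+10 = 10.4).
Mode = (α−1)/β = 83.7/10.4 = 8.048.
Mean = α/β = 84.7/10.4 = 8.144.
Mean > mode: the posterior has a right tail.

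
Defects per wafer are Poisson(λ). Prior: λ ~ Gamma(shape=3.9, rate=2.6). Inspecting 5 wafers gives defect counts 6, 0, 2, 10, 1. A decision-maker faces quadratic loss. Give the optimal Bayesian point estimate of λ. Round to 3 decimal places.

3.013

Σ counts = 19. Posterior: Gamma(shape = 3.9+19 = 22.9, rate = 2.6+5 = 7.6).
Mode = (α−1)/β = 21.9/7.6 = 2.882.
Mean = α/β = 22.9/7.6 = 3.013.
Quadratic loss ⇒ the optimal estimator is the posterior mean.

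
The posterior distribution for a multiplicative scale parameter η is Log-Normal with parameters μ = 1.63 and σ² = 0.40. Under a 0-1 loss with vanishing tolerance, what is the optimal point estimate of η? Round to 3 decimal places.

3.421

Mode = exp(μ − σ²) = exp(1.23) = 3.421.
Mean = exp(μ + σ²/2) = exp(1.830) = 6.234.
This is the posterior mode — the MAP estimate.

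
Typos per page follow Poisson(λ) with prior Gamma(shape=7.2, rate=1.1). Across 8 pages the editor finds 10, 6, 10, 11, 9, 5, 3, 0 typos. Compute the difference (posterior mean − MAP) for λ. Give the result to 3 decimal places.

0.110

Σ counts = 54. Posterior: Gamma(shape = 7.2+54 = 61.2, rate = 1.1+8 = 9.1).
Mode = (α−1)/β = 60.2/9.1 = 6.615.
Mean = α/β = 61.2/9.1 = 6.725.
Difference = 6.725 − 6.615 = 0.110.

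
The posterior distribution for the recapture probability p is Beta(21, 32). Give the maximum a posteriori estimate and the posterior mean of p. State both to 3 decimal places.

MAP = 0.392; posterior mean = 0.396

Mode = (21−1)/(21+32−2) = 20/51 = 0.392.
Mean = 21/(21+32) = 21/53 = 0.396.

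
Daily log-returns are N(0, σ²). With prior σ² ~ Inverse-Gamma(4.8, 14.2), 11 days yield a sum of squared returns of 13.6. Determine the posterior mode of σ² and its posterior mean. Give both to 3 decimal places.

MAP: 1.858. Posterior mean: 2.258.

Posterior: Inverse-Gamma(shape = 4.8+11/2 = 10.3, scale = 14.2+13.6/2 = 21.0).
Mode = β/(α+1) = 21.0/11.3 = 1.858.
Mean = β/(α−1) = 21.0/9.3 = 2.258.
The mean is pulled above the mode by the posterior's right skew.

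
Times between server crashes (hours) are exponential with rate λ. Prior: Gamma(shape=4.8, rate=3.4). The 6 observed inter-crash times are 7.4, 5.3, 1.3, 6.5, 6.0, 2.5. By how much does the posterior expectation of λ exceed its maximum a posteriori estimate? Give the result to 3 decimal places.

0.031

Σ times = 29.0. Posterior: Gamma(shape = 4.8+6 = 10.8, rate = 3.4+29.0 = 32.4).
Mode = (α−1)/β = 9.8/32.4 = 0.302.
Mean = α/β = 10.8/32.4 = 0.333.
Difference = 0.333 − 0.302 = 0.031.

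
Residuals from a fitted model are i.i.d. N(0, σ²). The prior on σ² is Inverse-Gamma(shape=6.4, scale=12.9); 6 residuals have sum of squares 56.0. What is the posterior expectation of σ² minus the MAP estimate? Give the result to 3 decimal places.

Posterior: Inverse-Gamma(shape = 6.4+6/2 = 9.4, scale = 12.9+56.0/2 = 40.9).
Mode = β/(α+1) = 40.9/10.4 = 3.933.
Mean = β/(α−1) = 40.9/8.4 = 4.869.
Difference = 4.869 − 3.933 = 0.936.

0.936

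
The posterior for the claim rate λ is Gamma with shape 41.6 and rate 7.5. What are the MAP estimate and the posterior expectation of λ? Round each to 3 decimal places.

λ_MAP = 5.413, E[λ|data] = 5.547

Mode = (α−1)/β = 40.6/7.5 = 5.413.
Mean = α/β = 41.6/7.5 = 5.547.
The posterior is right-skewed, so the mean exceeds the mode.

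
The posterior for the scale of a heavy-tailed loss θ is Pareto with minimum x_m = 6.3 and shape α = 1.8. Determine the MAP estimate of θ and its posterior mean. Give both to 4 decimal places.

The Pareto density is strictly decreasing on [x_m, ∞), so the mode is x_m = 6.3000.
Mean = α·x_m/(α−1) = 1.8·6.3/0.8 = 14.1750.

MAP = 6.3000, posterior mean = 14.1750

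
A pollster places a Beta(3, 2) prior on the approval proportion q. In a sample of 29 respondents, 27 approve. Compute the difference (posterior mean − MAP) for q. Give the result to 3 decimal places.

-0.024

Posterior: Beta(3+27, 2+2) = Beta(30, 4).
Mode = (30−1)/(30+4−2) = 29/32 = 0.906.
Mean = 30/(30+4) = 30/34 = 0.882.
Difference = 0.882 − 0.906 = -0.024.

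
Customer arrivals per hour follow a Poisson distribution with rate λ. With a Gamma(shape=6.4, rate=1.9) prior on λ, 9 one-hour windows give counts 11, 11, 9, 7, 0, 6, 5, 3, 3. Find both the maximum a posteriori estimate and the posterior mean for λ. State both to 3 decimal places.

λ_MAP = 5.541, E[λ|data] = 5.633

Σ counts = 55. Posterior: Gamma(shape = 6.4+55 = 61.4, rate = 1.9+9 = 10.9).
Mode = (α−1)/β = 60.4/10.9 = 5.541.
Mean = α/β = 61.4/10.9 = 5.633.
The posterior is right-skewed, so the mean exceeds the mode.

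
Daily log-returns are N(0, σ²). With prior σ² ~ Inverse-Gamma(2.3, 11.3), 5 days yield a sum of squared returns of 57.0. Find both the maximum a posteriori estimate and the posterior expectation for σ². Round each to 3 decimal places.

Posterior: Inverse-Gamma(shape = 2.3+5/2 = 4.8, scale = 11.3+57.0/2 = 39.8).
Mode = β/(α+1) = 39.8/5.8 = 6.862.
Mean = β/(α−1) = 39.8/3.8 = 10.474.

maximum a posteriori estimate = 6.862, posterior expectation = 10.474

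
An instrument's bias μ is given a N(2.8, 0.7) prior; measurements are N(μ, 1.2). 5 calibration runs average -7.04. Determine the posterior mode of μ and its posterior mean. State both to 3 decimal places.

Posterior for μ is Normal. Precision-weighted mean: (1/0.7·2.8 + 5/1.2·-7.04) / (1/0.7 + 5/1.2) = -4.528.
A Normal posterior is symmetric, so mode = mean.

MAP = -4.528, posterior mean = -4.528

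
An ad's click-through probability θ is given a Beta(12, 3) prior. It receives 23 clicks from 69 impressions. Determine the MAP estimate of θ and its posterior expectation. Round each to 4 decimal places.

Posterior: Beta(12+23, 3+46) = Beta(35, 49).
Mode = (35−1)/(35+49−2) = 34/82 = 0.4146.
Mean = 35/(35+49) = 35/84 = 0.4167.

MAP = 0.4146; posterior mean = 0.4167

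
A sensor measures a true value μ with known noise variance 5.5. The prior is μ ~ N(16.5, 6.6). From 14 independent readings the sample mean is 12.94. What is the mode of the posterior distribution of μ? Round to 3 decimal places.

13.140

Posterior for μ is Normal. Precision-weighted mean: (1/6.6·16.5 + 14/5.5·12.94) / (1/6.6 + 14/5.5) = 13.140.
A Normal posterior is symmetric, so mode = mean.
This is the posterior mode — the MAP estimate.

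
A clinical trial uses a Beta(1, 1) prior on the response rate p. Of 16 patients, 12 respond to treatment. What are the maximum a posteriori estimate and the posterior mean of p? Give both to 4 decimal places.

Posterior: Beta(1+12, 1+4) = Beta(13, 5).
Mode = (13−1)/(13+5−2) = 12/16 = 0.7500.
With a flat prior the MAP equals the MLE, 12/16.
Mean = 13/(13+5) = 13/18 = 0.7222.

MAP = 0.7500, posterior mean = 0.7222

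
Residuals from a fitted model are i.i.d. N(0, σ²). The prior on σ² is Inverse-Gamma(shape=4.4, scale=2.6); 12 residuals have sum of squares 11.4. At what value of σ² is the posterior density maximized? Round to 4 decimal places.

Posterior: Inverse-Gamma(shape = 4.4+12/2 = 10.4, scale = 2.6+11.4/2 = 8.3).
Mode = β/(α+1) = 8.3/11.4 = 0.7281.
Mean = β/(α−1) = 8.3/9.4 = 0.8830.
This is the posterior mode — the MAP estimate.

0.7281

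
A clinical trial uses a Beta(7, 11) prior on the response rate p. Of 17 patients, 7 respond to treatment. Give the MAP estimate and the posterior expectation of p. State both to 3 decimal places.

MAP = 0.394; posterior mean = 0.400

Posterior: Beta(7+7, 11+10) = Beta(14, 21).
Mode = (14−1)/(14+21−2) = 13/33 = 0.394.
Mean = 14/(14+21) = 14/35 = 0.400.
The posterior is right-skewed, so the mean exceeds the mode.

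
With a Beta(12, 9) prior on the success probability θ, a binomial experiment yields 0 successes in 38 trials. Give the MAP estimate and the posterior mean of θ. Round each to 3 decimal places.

θ_MAP = 0.193, E[θ|data] = 0.203

Posterior: Beta(12+0, 9+38) = Beta(12, 47).
Mode = (12−1)/(12+47−2) = 11/57 = 0.193.
Mean = 12/(12+47) = 12/59 = 0.203.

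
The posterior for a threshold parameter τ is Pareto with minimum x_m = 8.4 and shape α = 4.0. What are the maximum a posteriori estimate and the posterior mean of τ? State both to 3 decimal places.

MAP = 8.400; posterior mean = 11.200

The Pareto density is strictly decreasing on [x_m, ∞), so the mode is x_m = 8.400.
Mean = α·x_m/(α−1) = 4.0·8.4/3.0 = 11.200.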